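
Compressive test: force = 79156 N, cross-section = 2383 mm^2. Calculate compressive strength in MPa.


CS = 79156 / 2383 = 33.2 MPa

33.2


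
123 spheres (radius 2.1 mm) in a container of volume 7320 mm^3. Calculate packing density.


V_sphere = 4/3*pi*2.1^3 = 38.7924 mm^3
Total V = 123*38.7924 = 4771.4652 mm^3
PD = 4771.4652 / 7320 = 0.652

0.652


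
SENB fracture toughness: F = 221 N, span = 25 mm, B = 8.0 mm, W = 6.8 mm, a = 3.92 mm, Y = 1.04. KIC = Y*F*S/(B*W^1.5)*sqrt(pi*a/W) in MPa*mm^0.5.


KIC = 1.04*221*25/(8.0*6.8^1.5)*sqrt(pi*3.92/6.8) = 54.51

54.51


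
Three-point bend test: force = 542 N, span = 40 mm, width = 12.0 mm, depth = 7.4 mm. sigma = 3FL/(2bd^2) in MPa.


sigma = 3*542*40/(2*12.0*7.4^2) = 49.5 MPa

49.5


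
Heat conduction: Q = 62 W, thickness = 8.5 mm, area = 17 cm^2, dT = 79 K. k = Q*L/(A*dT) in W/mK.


k = 62*8.5/1000/(17/10000*79) = 3.92 W/mK

3.92


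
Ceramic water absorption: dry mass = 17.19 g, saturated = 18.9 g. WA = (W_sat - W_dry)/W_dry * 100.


WA = (18.9 - 17.19) / 17.19 * 100 = 9.95%

9.95


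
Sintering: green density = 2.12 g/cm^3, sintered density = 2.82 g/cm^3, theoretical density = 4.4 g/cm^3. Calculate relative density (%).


Relative = 2.82 / 4.4 * 100 = 64.1%

64.1


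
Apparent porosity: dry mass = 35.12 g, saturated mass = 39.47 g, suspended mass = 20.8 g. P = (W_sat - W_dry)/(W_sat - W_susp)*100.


P = (39.47 - 35.12) / (39.47 - 20.8) * 100 = 4.35 / 18.67 * 100 = 23.3%

23.3


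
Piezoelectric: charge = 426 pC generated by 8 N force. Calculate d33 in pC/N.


d33 = 426 / 8 = 53.3 pC/N

53.3


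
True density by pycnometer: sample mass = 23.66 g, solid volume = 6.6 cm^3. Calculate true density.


TD = 23.66 / 6.6 = 3.585 g/cm^3

3.585


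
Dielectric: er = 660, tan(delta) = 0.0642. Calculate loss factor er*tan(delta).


Loss = 660 * 0.0642 = 42.372

42.372


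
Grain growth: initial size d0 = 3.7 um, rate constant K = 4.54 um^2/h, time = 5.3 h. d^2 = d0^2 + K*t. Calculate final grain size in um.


d^2 = 3.7^2 + 4.54*5.3 = 37.752
d = sqrt(37.752) = 6.14 um

6.14


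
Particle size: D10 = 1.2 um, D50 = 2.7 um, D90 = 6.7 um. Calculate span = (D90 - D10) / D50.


Span = (6.7 - 1.2) / 2.7 = 5.5 / 2.7 = 2.037

2.037


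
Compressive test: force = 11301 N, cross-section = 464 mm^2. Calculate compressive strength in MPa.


CS = 11301 / 464 = 24.4 MPa

24.4


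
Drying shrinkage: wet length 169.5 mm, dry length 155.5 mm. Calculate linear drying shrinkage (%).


DS = (169.5 - 155.5) / 169.5 * 100 = 8.26%

8.26


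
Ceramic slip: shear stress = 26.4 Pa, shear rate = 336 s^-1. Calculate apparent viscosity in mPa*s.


eta = tau/gamma * 1000 = 26.4/336 * 1000 = 78.6 mPa*s

78.6


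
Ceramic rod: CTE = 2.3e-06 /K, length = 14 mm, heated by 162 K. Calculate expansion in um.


dL = 2.3e-06 * 14 * 162 * 1000 = 5.216 um

5.216


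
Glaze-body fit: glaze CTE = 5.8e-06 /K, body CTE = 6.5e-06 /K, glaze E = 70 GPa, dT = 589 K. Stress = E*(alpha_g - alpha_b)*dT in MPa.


Stress = 70*1000*(5.8e-06 - 6.5e-06)*589 = -28.9 MPa

-28.9


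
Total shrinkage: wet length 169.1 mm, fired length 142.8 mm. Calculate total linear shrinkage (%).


TS = (169.1 - 142.8) / 169.1 * 100 = 15.55%

15.55


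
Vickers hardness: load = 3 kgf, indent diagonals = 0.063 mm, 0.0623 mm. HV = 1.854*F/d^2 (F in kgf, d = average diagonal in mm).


d_avg = (0.063+0.0623)/2 = 0.06265 mm
HV = 1.854*3/0.06265^2 = 1417

1417


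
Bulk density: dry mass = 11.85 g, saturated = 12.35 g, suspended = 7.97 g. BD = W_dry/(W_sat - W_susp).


BD = 11.85 / (12.35 - 7.97) = 11.85 / 4.38 = 2.705 g/cm^3

2.705


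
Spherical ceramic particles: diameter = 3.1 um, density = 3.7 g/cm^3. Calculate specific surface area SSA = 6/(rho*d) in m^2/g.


SSA = 6 / (3.7 * 3.1) = 0.523 m^2/g

0.523


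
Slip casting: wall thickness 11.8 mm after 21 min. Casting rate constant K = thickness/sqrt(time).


K = 11.8 / sqrt(21) = 11.8 / 4.5826 = 2.575 mm/min^0.5

2.575


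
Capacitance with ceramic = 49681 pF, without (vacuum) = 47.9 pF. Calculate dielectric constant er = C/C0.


er = 49681 / 47.9 = 1037.18

1037.18


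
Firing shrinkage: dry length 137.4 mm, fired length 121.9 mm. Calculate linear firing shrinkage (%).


FS = (137.4 - 121.9) / 137.4 * 100 = 11.28%

11.28


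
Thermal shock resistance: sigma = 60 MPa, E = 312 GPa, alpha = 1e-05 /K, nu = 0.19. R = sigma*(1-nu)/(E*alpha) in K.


R = 60*(1-0.19)/(312*1000*1e-05) = 16 K

16


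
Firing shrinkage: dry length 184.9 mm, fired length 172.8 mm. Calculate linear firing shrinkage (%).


FS = (184.9 - 172.8) / 184.9 * 100 = 6.54%

6.54


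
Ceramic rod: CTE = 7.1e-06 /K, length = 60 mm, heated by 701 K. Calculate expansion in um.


dL = 7.1e-06 * 60 * 701 * 1000 = 298.626 um

298.626


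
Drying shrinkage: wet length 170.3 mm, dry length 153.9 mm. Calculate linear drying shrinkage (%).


DS = (170.3 - 153.9) / 170.3 * 100 = 9.63%

9.63


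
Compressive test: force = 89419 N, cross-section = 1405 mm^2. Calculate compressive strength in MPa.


CS = 89419 / 1405 = 63.6 MPa

63.6


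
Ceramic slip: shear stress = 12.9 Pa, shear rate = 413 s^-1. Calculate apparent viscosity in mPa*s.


eta = tau/gamma * 1000 = 12.9/413 * 1000 = 31.2 mPa*s

31.2


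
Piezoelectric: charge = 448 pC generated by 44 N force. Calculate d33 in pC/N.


d33 = 448 / 44 = 10.2 pC/N

10.2


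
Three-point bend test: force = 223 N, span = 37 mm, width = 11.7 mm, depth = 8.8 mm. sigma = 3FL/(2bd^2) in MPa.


sigma = 3*223*37/(2*11.7*8.8^2) = 13.7 MPa

13.7


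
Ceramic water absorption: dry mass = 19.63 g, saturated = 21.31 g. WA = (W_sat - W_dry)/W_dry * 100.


WA = (21.31 - 19.63) / 19.63 * 100 = 8.56%

8.56


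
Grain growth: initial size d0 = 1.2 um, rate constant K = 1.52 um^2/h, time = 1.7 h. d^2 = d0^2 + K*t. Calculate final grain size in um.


d^2 = 1.2^2 + 1.52*1.7 = 4.024
d = sqrt(4.024) = 2.01 um

2.01


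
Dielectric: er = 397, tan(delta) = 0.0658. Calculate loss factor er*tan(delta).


Loss = 397 * 0.0658 = 26.123

26.123


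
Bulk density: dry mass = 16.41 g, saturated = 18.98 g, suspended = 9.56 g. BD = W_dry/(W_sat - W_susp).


BD = 16.41 / (18.98 - 9.56) = 16.41 / 9.42 = 1.742 g/cm^3

1.742


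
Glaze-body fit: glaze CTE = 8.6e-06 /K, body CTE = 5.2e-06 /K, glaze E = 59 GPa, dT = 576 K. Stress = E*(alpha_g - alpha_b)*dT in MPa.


Stress = 59*1000*(8.6e-06 - 5.2e-06)*576 = 115.5 MPa

115.5


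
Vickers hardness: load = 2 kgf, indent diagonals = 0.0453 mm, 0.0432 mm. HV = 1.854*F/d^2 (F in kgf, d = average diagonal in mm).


d_avg = (0.0453+0.0432)/2 = 0.04425 mm
HV = 1.854*2/0.04425^2 = 1894

1894


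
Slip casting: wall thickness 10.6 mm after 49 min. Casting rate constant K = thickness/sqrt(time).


K = 10.6 / sqrt(49) = 10.6 / 7.0 = 1.514 mm/min^0.5

1.514


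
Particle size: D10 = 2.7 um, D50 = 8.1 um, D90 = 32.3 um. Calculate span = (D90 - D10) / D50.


Span = (32.3 - 2.7) / 8.1 = 29.6 / 8.1 = 3.654

3.654


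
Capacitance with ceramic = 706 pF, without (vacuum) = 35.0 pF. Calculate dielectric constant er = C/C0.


er = 706 / 35.0 = 20.17

20.17


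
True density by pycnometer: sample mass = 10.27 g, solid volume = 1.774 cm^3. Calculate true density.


TD = 10.27 / 1.774 = 5.789 g/cm^3

5.789


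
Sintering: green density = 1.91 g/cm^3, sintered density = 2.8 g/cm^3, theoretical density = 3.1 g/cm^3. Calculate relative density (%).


Relative = 2.8 / 3.1 * 100 = 90.3%

90.3


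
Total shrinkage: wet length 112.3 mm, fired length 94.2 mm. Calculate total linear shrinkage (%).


TS = (112.3 - 94.2) / 112.3 * 100 = 16.12%

16.12


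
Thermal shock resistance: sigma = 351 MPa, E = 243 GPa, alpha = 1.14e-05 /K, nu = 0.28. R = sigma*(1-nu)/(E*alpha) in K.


R = 351*(1-0.28)/(243*1000*1.14e-05) = 91 K

91


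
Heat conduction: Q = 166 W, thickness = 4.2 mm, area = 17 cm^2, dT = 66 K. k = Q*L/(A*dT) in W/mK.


k = 166*4.2/1000/(17/10000*66) = 6.21 W/mK

6.21


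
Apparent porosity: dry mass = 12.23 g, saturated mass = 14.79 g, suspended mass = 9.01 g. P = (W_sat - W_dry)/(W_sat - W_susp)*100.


P = (14.79 - 12.23) / (14.79 - 9.01) * 100 = 2.56 / 5.78 * 100 = 44.3%

44.3


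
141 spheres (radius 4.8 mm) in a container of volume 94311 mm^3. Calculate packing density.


V_sphere = 4/3*pi*4.8^3 = 463.2467 mm^3
Total V = 141*463.2467 = 65317.7847 mm^3
PD = 65317.7847 / 94311 = 0.693

0.693


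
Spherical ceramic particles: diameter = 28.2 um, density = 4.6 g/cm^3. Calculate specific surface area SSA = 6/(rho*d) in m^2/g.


SSA = 6 / (4.6 * 28.2) = 0.046 m^2/g

0.046


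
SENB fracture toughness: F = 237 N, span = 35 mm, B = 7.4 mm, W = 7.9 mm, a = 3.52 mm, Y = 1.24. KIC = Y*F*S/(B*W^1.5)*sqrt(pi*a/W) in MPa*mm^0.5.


KIC = 1.24*237*35/(7.4*7.9^1.5)*sqrt(pi*3.52/7.9) = 74.06

74.06


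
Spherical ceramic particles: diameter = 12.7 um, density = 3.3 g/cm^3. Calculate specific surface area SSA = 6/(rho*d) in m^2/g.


SSA = 6 / (3.3 * 12.7) = 0.143 m^2/g

0.143


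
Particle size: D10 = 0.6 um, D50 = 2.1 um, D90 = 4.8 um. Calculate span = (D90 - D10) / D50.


Span = (4.8 - 0.6) / 2.1 = 4.2 / 2.1 = 2.0

2.0


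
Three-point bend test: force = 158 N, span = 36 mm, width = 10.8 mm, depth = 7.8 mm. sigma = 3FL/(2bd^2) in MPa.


sigma = 3*158*36/(2*10.8*7.8^2) = 13.0 MPa

13.0


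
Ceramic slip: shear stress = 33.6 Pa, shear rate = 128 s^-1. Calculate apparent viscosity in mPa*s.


eta = tau/gamma * 1000 = 33.6/128 * 1000 = 262.5 mPa*s

262.5


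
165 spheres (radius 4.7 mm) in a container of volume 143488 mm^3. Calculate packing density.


V_sphere = 4/3*pi*4.7^3 = 434.8928 mm^3
Total V = 165*434.8928 = 71757.312 mm^3
PD = 71757.312 / 143488 = 0.5

0.5


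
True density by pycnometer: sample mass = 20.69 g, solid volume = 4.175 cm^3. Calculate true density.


TD = 20.69 / 4.175 = 4.956 g/cm^3

4.956


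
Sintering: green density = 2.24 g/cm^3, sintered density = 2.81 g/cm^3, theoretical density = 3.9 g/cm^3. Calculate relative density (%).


Relative = 2.81 / 3.9 * 100 = 72.1%

72.1


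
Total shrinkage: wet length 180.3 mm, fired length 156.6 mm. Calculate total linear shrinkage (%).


TS = (180.3 - 156.6) / 180.3 * 100 = 13.14%

13.14


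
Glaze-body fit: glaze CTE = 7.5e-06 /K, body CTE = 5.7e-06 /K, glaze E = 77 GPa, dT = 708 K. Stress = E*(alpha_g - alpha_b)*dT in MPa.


Stress = 77*1000*(7.5e-06 - 5.7e-06)*708 = 98.1 MPa

98.1


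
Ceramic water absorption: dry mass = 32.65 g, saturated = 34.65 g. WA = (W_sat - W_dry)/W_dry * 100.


WA = (34.65 - 32.65) / 32.65 * 100 = 6.13%

6.13


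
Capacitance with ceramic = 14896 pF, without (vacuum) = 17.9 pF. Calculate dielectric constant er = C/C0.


er = 14896 / 17.9 = 832.18

832.18


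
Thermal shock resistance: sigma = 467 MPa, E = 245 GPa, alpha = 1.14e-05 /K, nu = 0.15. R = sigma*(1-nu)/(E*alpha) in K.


R = 467*(1-0.15)/(245*1000*1.14e-05) = 142 K

142


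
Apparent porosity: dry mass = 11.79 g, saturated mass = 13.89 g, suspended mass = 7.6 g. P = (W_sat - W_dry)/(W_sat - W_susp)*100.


P = (13.89 - 11.79) / (13.89 - 7.6) * 100 = 2.1 / 6.29 * 100 = 33.4%

33.4


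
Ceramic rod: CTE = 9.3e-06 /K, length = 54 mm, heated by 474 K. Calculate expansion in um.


dL = 9.3e-06 * 54 * 474 * 1000 = 238.043 um

238.043


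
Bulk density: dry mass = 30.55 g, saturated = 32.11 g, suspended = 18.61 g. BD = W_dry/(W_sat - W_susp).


BD = 30.55 / (32.11 - 18.61) = 30.55 / 13.5 = 2.263 g/cm^3

2.263


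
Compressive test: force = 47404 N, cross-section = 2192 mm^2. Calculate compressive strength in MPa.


CS = 47404 / 2192 = 21.6 MPa

21.6


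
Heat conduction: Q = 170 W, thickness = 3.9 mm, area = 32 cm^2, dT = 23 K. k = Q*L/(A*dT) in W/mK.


k = 170*3.9/1000/(32/10000*23) = 9.01 W/mK

9.01


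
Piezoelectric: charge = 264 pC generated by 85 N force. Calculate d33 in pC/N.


d33 = 264 / 85 = 3.1 pC/N

3.1


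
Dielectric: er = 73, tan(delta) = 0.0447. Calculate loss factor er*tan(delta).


Loss = 73 * 0.0447 = 3.263

3.263


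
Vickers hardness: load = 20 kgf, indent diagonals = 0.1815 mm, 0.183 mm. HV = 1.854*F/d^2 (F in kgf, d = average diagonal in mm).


d_avg = (0.1815+0.183)/2 = 0.18225 mm
HV = 1.854*20/0.18225^2 = 1116

1116


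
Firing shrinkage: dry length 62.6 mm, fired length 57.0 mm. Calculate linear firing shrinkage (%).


FS = (62.6 - 57.0) / 62.6 * 100 = 8.95%

8.95


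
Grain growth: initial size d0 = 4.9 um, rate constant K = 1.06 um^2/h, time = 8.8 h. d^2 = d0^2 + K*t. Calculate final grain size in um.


d^2 = 4.9^2 + 1.06*8.8 = 33.338
d = sqrt(33.338) = 5.77 um

5.77


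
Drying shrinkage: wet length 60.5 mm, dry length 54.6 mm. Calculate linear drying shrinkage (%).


DS = (60.5 - 54.6) / 60.5 * 100 = 9.75%

9.75


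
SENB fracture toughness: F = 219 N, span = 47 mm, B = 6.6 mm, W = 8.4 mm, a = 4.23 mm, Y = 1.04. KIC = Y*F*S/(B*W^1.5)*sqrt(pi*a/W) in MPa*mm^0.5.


KIC = 1.04*219*47/(6.6*8.4^1.5)*sqrt(pi*4.23/8.4) = 83.79

83.79


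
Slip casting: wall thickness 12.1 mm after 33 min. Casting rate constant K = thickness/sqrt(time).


K = 12.1 / sqrt(33) = 12.1 / 5.7446 = 2.106 mm/min^0.5

2.106


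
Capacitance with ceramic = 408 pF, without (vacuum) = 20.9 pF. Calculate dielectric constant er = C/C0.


er = 408 / 20.9 = 19.52

19.52


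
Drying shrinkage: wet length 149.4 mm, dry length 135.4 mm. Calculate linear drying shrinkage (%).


DS = (149.4 - 135.4) / 149.4 * 100 = 9.37%

9.37


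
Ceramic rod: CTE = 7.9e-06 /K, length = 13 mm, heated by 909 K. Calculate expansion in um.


dL = 7.9e-06 * 13 * 909 * 1000 = 93.354 um

93.354


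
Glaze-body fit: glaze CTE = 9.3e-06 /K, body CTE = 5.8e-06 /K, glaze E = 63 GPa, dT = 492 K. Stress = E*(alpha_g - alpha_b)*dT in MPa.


Stress = 63*1000*(9.3e-06 - 5.8e-06)*492 = 108.5 MPa

108.5


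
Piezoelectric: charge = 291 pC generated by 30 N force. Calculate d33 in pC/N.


d33 = 291 / 30 = 9.7 pC/N

9.7


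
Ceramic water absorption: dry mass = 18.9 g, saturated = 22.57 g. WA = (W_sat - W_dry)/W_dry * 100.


WA = (22.57 - 18.9) / 18.9 * 100 = 19.42%

19.42


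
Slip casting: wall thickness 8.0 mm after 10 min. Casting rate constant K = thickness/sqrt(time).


K = 8.0 / sqrt(10) = 8.0 / 3.1623 = 2.53 mm/min^0.5

2.53


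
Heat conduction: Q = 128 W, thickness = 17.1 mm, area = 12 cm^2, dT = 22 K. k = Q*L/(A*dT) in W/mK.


k = 128*17.1/1000/(12/10000*22) = 82.91 W/mK

82.91


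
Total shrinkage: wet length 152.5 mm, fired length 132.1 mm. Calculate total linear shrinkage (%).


TS = (152.5 - 132.1) / 152.5 * 100 = 13.38%

13.38


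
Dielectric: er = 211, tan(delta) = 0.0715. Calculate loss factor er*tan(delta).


Loss = 211 * 0.0715 = 15.087

15.087


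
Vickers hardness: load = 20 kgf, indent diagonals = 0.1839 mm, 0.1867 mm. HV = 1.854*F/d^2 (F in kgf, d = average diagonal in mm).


d_avg = (0.1839+0.1867)/2 = 0.1853 mm
HV = 1.854*20/0.1853^2 = 1080

1080


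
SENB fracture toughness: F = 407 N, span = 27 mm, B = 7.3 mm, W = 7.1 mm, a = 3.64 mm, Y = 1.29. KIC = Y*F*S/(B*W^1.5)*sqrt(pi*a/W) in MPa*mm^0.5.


KIC = 1.29*407*27/(7.3*7.1^1.5)*sqrt(pi*3.64/7.1) = 130.27

130.27


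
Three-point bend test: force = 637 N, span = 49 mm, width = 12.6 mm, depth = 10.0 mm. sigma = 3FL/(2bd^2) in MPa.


sigma = 3*637*49/(2*12.6*10.0^2) = 37.2 MPa

37.2


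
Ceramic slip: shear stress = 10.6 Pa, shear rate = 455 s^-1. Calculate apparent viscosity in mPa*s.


eta = tau/gamma * 1000 = 10.6/455 * 1000 = 23.3 mPa*s

23.3


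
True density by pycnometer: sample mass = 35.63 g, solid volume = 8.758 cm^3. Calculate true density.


TD = 35.63 / 8.758 = 4.068 g/cm^3

4.068


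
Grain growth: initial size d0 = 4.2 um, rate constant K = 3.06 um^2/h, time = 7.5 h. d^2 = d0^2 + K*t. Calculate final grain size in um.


d^2 = 4.2^2 + 3.06*7.5 = 40.59
d = sqrt(40.59) = 6.37 um

6.37


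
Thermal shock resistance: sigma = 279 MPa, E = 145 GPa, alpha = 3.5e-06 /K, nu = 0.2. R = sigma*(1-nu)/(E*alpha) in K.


R = 279*(1-0.2)/(145*1000*3.5e-06) = 440 K

440


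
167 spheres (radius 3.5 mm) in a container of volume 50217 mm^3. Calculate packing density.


V_sphere = 4/3*pi*3.5^3 = 179.5944 mm^3
Total V = 167*179.5944 = 29992.2648 mm^3
PD = 29992.2648 / 50217 = 0.597

0.597


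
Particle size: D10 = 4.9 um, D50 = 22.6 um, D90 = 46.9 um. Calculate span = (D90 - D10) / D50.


Span = (46.9 - 4.9) / 22.6 = 42.0 / 22.6 = 1.858

1.858


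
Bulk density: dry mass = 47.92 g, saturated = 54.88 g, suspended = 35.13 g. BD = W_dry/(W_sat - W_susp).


BD = 47.92 / (54.88 - 35.13) = 47.92 / 19.75 = 2.426 g/cm^3

2.426


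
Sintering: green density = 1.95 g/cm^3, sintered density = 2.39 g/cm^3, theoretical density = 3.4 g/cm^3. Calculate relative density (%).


Relative = 2.39 / 3.4 * 100 = 70.3%

70.3


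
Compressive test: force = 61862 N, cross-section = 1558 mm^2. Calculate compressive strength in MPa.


CS = 61862 / 1558 = 39.7 MPa

39.7


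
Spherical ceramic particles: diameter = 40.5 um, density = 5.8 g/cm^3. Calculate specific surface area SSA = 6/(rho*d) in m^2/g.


SSA = 6 / (5.8 * 40.5) = 0.026 m^2/g

0.026


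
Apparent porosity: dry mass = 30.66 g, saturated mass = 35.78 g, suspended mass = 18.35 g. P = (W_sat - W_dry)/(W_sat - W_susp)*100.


P = (35.78 - 30.66) / (35.78 - 18.35) * 100 = 5.12 / 17.43 * 100 = 29.4%

29.4


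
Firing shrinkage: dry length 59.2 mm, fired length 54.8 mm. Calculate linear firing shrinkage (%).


FS = (59.2 - 54.8) / 59.2 * 100 = 7.43%

7.43


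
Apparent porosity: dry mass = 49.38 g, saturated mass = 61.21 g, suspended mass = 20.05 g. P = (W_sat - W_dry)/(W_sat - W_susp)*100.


P = (61.21 - 49.38) / (61.21 - 20.05) * 100 = 11.83 / 41.16 * 100 = 28.7%

28.7


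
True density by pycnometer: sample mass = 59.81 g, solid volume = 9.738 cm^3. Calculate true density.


TD = 59.81 / 9.738 = 6.142 g/cm^3

6.142


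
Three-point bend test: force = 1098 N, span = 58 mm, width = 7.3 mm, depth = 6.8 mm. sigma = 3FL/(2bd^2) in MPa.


sigma = 3*1098*58/(2*7.3*6.8^2) = 283.0 MPa

283.0


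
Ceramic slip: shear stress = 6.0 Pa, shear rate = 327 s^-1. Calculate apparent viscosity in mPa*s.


eta = tau/gamma * 1000 = 6.0/327 * 1000 = 18.3 mPa*s

18.3


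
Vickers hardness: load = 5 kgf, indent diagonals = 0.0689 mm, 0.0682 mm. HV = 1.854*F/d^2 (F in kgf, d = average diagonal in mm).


d_avg = (0.0689+0.0682)/2 = 0.06855 mm
HV = 1.854*5/0.06855^2 = 1973

1973


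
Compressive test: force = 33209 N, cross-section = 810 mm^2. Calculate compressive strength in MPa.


CS = 33209 / 810 = 41.0 MPa

41.0


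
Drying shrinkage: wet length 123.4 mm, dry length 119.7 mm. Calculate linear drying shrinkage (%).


DS = (123.4 - 119.7) / 123.4 * 100 = 3.0%

3.0


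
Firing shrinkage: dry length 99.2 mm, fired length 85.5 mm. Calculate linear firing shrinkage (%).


FS = (99.2 - 85.5) / 99.2 * 100 = 13.81%

13.81


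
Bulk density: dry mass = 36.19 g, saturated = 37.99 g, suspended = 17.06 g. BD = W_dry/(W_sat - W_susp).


BD = 36.19 / (37.99 - 17.06) = 36.19 / 20.93 = 1.729 g/cm^3

1.729


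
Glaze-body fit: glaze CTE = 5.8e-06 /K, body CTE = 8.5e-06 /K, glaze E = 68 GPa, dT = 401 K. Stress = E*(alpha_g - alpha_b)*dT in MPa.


Stress = 68*1000*(5.8e-06 - 8.5e-06)*401 = -73.6 MPa

-73.6


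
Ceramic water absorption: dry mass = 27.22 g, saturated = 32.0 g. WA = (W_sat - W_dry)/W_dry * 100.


WA = (32.0 - 27.22) / 27.22 * 100 = 17.56%

17.56


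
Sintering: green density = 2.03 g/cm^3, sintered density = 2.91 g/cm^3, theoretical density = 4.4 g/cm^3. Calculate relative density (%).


Relative = 2.91 / 4.4 * 100 = 66.1%

66.1


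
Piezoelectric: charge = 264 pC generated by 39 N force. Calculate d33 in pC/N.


d33 = 264 / 39 = 6.8 pC/N

6.8


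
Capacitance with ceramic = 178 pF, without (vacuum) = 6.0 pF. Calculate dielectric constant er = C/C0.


er = 178 / 6.0 = 29.67

29.67


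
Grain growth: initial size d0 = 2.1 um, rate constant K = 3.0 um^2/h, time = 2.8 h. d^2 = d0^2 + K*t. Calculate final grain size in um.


d^2 = 2.1^2 + 3.0*2.8 = 12.81
d = sqrt(12.81) = 3.58 um

3.58


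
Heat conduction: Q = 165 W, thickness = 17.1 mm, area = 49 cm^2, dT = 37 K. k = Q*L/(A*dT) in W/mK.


k = 165*17.1/1000/(49/10000*37) = 15.56 W/mK

15.56


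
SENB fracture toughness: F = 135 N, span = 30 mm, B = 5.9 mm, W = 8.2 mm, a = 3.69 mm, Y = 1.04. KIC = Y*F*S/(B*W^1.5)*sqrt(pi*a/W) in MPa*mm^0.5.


KIC = 1.04*135*30/(5.9*8.2^1.5)*sqrt(pi*3.69/8.2) = 36.15

36.15


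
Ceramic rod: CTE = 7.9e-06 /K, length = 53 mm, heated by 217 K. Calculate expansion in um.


dL = 7.9e-06 * 53 * 217 * 1000 = 90.858 um

90.858


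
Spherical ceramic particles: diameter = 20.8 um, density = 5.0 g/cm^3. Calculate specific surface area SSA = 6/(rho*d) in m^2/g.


SSA = 6 / (5.0 * 20.8) = 0.058 m^2/g

0.058


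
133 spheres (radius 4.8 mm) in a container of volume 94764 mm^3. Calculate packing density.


V_sphere = 4/3*pi*4.8^3 = 463.2467 mm^3
Total V = 133*463.2467 = 61611.8111 mm^3
PD = 61611.8111 / 94764 = 0.65

0.65


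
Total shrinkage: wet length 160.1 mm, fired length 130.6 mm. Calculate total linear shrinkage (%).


TS = (160.1 - 130.6) / 160.1 * 100 = 18.43%

18.43


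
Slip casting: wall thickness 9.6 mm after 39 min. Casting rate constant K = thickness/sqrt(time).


K = 9.6 / sqrt(39) = 9.6 / 6.245 = 1.537 mm/min^0.5

1.537


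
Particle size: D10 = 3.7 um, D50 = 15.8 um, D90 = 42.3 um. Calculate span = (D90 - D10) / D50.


Span = (42.3 - 3.7) / 15.8 = 38.6 / 15.8 = 2.443

2.443


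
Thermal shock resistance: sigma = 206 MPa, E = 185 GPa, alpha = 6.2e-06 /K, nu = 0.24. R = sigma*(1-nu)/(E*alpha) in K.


R = 206*(1-0.24)/(185*1000*6.2e-06) = 136 K

136


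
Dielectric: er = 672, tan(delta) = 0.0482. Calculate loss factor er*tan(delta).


Loss = 672 * 0.0482 = 32.39

32.39


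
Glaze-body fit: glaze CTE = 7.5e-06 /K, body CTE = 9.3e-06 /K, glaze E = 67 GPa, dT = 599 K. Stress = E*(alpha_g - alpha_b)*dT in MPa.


Stress = 67*1000*(7.5e-06 - 9.3e-06)*599 = -72.2 MPa

-72.2


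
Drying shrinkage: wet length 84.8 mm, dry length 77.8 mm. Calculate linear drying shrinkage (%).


DS = (84.8 - 77.8) / 84.8 * 100 = 8.25%

8.25


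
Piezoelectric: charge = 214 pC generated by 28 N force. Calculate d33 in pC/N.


d33 = 214 / 28 = 7.6 pC/N

7.6


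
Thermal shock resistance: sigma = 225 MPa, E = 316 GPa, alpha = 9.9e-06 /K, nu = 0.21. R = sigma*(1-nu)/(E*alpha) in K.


R = 225*(1-0.21)/(316*1000*9.9e-06) = 57 K

57


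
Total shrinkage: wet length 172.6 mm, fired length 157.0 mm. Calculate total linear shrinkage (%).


TS = (172.6 - 157.0) / 172.6 * 100 = 9.04%

9.04


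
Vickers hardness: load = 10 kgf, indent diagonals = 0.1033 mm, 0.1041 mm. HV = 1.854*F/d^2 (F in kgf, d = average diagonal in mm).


d_avg = (0.1033+0.1041)/2 = 0.1037 mm
HV = 1.854*10/0.1037^2 = 1724

1724


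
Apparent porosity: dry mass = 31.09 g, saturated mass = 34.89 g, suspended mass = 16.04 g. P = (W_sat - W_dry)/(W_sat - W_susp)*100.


P = (34.89 - 31.09) / (34.89 - 16.04) * 100 = 3.8 / 18.85 * 100 = 20.2%

20.2


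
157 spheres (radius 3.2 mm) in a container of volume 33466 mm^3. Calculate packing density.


V_sphere = 4/3*pi*3.2^3 = 137.2583 mm^3
Total V = 157*137.2583 = 21549.5531 mm^3
PD = 21549.5531 / 33466 = 0.644

0.644


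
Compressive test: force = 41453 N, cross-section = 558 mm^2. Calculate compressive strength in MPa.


CS = 41453 / 558 = 74.3 MPa

74.3


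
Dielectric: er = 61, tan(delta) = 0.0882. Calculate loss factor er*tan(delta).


Loss = 61 * 0.0882 = 5.38

5.38


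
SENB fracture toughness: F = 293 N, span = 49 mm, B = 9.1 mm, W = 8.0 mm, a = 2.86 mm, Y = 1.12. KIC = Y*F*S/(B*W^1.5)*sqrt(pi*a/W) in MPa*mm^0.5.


KIC = 1.12*293*49/(9.1*8.0^1.5)*sqrt(pi*2.86/8.0) = 82.76

82.76


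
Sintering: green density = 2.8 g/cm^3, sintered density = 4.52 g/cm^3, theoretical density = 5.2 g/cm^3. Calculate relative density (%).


Relative = 4.52 / 5.2 * 100 = 86.9%

86.9


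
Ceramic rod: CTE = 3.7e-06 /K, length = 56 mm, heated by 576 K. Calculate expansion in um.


dL = 3.7e-06 * 56 * 576 * 1000 = 119.347 um

119.347


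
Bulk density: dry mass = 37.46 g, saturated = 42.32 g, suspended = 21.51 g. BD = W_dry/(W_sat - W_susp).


BD = 37.46 / (42.32 - 21.51) = 37.46 / 20.81 = 1.8 g/cm^3

1.8


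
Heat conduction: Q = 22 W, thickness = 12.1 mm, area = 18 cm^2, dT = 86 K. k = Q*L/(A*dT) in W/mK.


k = 22*12.1/1000/(18/10000*86) = 1.72 W/mK

1.72


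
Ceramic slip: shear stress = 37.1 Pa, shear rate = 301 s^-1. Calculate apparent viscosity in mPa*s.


eta = tau/gamma * 1000 = 37.1/301 * 1000 = 123.3 mPa*s

123.3


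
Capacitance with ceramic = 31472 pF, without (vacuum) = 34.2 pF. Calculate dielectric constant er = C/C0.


er = 31472 / 34.2 = 920.23

920.23


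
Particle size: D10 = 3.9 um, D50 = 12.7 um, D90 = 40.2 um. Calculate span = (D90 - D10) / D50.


Span = (40.2 - 3.9) / 12.7 = 36.3 / 12.7 = 2.858

2.858


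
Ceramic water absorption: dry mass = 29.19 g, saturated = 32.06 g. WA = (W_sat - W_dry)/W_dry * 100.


WA = (32.06 - 29.19) / 29.19 * 100 = 9.83%

9.83


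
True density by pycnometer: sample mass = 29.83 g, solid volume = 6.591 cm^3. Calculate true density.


TD = 29.83 / 6.591 = 4.526 g/cm^3

4.526


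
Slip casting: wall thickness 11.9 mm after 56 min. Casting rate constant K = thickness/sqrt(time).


K = 11.9 / sqrt(56) = 11.9 / 7.4833 = 1.59 mm/min^0.5

1.59


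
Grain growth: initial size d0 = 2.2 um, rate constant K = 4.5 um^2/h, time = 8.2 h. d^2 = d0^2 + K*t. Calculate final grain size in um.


d^2 = 2.2^2 + 4.5*8.2 = 41.74
d = sqrt(41.74) = 6.46 um

6.46


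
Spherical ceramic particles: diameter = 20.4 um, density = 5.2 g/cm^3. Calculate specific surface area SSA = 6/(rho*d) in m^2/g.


SSA = 6 / (5.2 * 20.4) = 0.057 m^2/g

0.057


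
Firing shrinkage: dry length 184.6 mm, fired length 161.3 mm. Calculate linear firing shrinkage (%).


FS = (184.6 - 161.3) / 184.6 * 100 = 12.62%

12.62


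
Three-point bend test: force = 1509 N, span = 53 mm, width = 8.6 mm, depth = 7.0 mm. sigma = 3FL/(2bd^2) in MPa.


sigma = 3*1509*53/(2*8.6*7.0^2) = 284.7 MPa

284.7


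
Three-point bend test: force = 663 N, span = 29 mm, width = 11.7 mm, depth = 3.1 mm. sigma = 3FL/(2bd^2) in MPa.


sigma = 3*663*29/(2*11.7*3.1^2) = 256.5 MPa

256.5


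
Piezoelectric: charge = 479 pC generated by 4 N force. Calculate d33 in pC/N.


d33 = 479 / 4 = 119.8 pC/N

119.8


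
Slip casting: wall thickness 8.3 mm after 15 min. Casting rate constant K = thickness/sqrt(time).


K = 8.3 / sqrt(15) = 8.3 / 3.873 = 2.143 mm/min^0.5

2.143


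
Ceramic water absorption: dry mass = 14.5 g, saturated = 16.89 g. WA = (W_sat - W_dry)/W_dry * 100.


WA = (16.89 - 14.5) / 14.5 * 100 = 16.48%

16.48


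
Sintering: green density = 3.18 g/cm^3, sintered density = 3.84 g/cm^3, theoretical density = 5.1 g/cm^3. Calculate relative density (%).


Relative = 3.84 / 5.1 * 100 = 75.3%

75.3


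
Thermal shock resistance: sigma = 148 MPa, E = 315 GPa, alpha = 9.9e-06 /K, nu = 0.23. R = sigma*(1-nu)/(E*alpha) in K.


R = 148*(1-0.23)/(315*1000*9.9e-06) = 37 K

37


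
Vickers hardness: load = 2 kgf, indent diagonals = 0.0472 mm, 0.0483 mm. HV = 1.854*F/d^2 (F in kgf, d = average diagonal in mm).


d_avg = (0.0472+0.0483)/2 = 0.04775 mm
HV = 1.854*2/0.04775^2 = 1626

1626


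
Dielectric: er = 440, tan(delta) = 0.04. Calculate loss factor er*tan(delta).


Loss = 440 * 0.04 = 17.6

17.6


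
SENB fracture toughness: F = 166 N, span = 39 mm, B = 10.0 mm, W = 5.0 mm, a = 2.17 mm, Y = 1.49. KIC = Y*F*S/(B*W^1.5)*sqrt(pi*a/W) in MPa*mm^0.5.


KIC = 1.49*166*39/(10.0*5.0^1.5)*sqrt(pi*2.17/5.0) = 100.75

100.75


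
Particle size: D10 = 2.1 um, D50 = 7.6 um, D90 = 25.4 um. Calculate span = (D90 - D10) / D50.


Span = (25.4 - 2.1) / 7.6 = 23.3 / 7.6 = 3.066

3.066


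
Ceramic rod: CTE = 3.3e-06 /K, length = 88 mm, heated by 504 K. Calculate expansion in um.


dL = 3.3e-06 * 88 * 504 * 1000 = 146.362 um

146.362


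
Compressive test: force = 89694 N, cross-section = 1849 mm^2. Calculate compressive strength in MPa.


CS = 89694 / 1849 = 48.5 MPa

48.5


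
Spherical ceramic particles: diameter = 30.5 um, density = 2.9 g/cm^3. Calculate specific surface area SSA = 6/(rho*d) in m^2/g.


SSA = 6 / (2.9 * 30.5) = 0.068 m^2/g

0.068


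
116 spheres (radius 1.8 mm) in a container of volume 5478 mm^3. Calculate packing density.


V_sphere = 4/3*pi*1.8^3 = 24.429 mm^3
Total V = 116*24.429 = 2833.764 mm^3
PD = 2833.764 / 5478 = 0.517

0.517


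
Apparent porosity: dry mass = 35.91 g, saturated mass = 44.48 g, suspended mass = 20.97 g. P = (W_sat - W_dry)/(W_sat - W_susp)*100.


P = (44.48 - 35.91) / (44.48 - 20.97) * 100 = 8.57 / 23.51 * 100 = 36.5%

36.5


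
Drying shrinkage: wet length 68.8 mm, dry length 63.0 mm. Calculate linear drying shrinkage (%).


DS = (68.8 - 63.0) / 68.8 * 100 = 8.43%

8.43


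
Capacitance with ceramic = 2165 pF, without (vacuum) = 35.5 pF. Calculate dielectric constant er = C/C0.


er = 2165 / 35.5 = 60.99

60.99


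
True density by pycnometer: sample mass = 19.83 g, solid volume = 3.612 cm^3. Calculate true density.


TD = 19.83 / 3.612 = 5.49 g/cm^3

5.49


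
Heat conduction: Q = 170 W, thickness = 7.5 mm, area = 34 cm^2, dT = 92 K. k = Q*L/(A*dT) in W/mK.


k = 170*7.5/1000/(34/10000*92) = 4.08 W/mK

4.08


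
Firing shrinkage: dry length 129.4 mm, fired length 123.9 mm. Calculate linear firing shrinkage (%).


FS = (129.4 - 123.9) / 129.4 * 100 = 4.25%

4.25


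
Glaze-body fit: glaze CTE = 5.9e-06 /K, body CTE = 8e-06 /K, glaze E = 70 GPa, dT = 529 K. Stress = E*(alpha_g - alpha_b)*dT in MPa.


Stress = 70*1000*(5.9e-06 - 8e-06)*529 = -77.8 MPa

-77.8


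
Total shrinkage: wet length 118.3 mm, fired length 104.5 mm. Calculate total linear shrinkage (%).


TS = (118.3 - 104.5) / 118.3 * 100 = 11.67%

11.67


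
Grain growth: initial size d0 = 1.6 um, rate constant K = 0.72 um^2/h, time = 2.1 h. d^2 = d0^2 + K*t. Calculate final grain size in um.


d^2 = 1.6^2 + 0.72*2.1 = 4.072
d = sqrt(4.072) = 2.02 um

2.02


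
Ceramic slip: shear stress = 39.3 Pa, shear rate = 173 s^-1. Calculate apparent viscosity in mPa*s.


eta = tau/gamma * 1000 = 39.3/173 * 1000 = 227.2 mPa*s

227.2


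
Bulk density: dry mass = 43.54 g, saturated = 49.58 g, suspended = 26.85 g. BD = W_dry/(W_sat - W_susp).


BD = 43.54 / (49.58 - 26.85) = 43.54 / 22.73 = 1.916 g/cm^3

1.916


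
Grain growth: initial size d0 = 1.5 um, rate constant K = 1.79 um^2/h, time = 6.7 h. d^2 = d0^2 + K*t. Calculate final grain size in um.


d^2 = 1.5^2 + 1.79*6.7 = 14.243
d = sqrt(14.243) = 3.77 um

3.77


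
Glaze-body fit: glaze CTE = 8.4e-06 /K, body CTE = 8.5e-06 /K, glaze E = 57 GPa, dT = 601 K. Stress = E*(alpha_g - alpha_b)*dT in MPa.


Stress = 57*1000*(8.4e-06 - 8.5e-06)*601 = -3.4 MPa

-3.4


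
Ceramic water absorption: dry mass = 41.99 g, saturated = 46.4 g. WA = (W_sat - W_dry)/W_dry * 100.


WA = (46.4 - 41.99) / 41.99 * 100 = 10.5%

10.5


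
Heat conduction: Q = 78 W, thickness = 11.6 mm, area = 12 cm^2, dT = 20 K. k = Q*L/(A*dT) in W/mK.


k = 78*11.6/1000/(12/10000*20) = 37.7 W/mK

37.7


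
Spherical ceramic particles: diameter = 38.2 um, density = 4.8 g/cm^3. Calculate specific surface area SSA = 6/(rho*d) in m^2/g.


SSA = 6 / (4.8 * 38.2) = 0.033 m^2/g

0.033


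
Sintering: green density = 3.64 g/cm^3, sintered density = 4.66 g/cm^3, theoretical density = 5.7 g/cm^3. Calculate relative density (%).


Relative = 4.66 / 5.7 * 100 = 81.8%

81.8


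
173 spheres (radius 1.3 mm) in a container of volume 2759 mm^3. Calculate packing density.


V_sphere = 4/3*pi*1.3^3 = 9.2028 mm^3
Total V = 173*9.2028 = 1592.0844 mm^3
PD = 1592.0844 / 2759 = 0.577

0.577


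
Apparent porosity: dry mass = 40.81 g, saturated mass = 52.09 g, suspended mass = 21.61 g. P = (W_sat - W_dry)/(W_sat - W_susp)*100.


P = (52.09 - 40.81) / (52.09 - 21.61) * 100 = 11.28 / 30.48 * 100 = 37.0%

37.0


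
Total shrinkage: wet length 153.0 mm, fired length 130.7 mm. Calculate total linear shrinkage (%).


TS = (153.0 - 130.7) / 153.0 * 100 = 14.58%

14.58


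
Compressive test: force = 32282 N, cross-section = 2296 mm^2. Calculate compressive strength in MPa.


CS = 32282 / 2296 = 14.1 MPa

14.1


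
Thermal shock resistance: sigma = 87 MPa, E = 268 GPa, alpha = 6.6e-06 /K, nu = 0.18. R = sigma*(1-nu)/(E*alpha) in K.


R = 87*(1-0.18)/(268*1000*6.6e-06) = 40 K

40


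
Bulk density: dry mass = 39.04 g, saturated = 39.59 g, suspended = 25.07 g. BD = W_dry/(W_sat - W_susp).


BD = 39.04 / (39.59 - 25.07) = 39.04 / 14.52 = 2.689 g/cm^3

2.689


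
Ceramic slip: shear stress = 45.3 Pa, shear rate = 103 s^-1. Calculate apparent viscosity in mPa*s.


eta = tau/gamma * 1000 = 45.3/103 * 1000 = 439.8 mPa*s

439.8


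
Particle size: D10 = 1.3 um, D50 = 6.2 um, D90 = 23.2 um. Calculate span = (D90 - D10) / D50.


Span = (23.2 - 1.3) / 6.2 = 21.9 / 6.2 = 3.532

3.532


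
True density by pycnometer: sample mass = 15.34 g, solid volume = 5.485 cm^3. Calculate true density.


TD = 15.34 / 5.485 = 2.797 g/cm^3

2.797


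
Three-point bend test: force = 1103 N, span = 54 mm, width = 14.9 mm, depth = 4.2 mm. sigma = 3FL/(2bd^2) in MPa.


sigma = 3*1103*54/(2*14.9*4.2^2) = 339.9 MPa

339.9


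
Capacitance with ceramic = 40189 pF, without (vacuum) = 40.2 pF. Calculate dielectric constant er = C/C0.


er = 40189 / 40.2 = 999.73

999.73


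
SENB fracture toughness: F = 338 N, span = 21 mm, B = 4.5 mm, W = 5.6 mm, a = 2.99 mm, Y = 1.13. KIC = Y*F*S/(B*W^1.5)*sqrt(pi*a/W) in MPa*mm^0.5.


KIC = 1.13*338*21/(4.5*5.6^1.5)*sqrt(pi*2.99/5.6) = 174.2

174.2


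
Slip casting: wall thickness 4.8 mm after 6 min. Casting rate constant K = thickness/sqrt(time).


K = 4.8 / sqrt(6) = 4.8 / 2.4495 = 1.96 mm/min^0.5

1.96


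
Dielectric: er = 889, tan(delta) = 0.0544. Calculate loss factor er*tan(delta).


Loss = 889 * 0.0544 = 48.362

48.362


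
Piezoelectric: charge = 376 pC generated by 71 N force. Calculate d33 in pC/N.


d33 = 376 / 71 = 5.3 pC/N

5.3


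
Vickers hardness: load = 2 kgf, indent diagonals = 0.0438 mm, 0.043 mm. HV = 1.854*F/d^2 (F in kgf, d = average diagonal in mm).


d_avg = (0.0438+0.043)/2 = 0.0434 mm
HV = 1.854*2/0.0434^2 = 1969

1969


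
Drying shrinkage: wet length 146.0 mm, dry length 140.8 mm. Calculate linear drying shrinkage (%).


DS = (146.0 - 140.8) / 146.0 * 100 = 3.56%

3.56


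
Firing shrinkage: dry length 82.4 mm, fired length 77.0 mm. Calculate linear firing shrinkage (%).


FS = (82.4 - 77.0) / 82.4 * 100 = 6.55%

6.55


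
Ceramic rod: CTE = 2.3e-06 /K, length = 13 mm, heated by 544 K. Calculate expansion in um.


dL = 2.3e-06 * 13 * 544 * 1000 = 16.266 um

16.266


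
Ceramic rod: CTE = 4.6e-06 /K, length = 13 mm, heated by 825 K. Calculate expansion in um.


dL = 4.6e-06 * 13 * 825 * 1000 = 49.335 um

49.335


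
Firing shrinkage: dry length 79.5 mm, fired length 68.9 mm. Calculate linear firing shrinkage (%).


FS = (79.5 - 68.9) / 79.5 * 100 = 13.33%

13.33


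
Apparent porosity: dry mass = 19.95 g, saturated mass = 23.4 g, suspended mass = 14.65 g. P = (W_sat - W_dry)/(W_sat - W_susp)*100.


P = (23.4 - 19.95) / (23.4 - 14.65) * 100 = 3.45 / 8.75 * 100 = 39.4%

39.4


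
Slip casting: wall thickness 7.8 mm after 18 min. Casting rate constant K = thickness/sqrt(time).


K = 7.8 / sqrt(18) = 7.8 / 4.2426 = 1.838 mm/min^0.5

1.838


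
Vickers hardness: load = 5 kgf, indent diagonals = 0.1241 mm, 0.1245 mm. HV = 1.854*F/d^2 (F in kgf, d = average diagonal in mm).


d_avg = (0.1241+0.1245)/2 = 0.1243 mm
HV = 1.854*5/0.1243^2 = 600

600


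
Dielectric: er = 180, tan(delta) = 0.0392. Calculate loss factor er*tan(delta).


Loss = 180 * 0.0392 = 7.056

7.056


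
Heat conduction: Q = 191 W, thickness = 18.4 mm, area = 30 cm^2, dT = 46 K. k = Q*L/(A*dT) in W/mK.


k = 191*18.4/1000/(30/10000*46) = 25.47 W/mK

25.47


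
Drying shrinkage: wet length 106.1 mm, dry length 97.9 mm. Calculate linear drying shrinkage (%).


DS = (106.1 - 97.9) / 106.1 * 100 = 7.73%

7.73


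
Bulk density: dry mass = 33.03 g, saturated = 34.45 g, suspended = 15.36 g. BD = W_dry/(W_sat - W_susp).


BD = 33.03 / (34.45 - 15.36) = 33.03 / 19.09 = 1.73 g/cm^3

1.73


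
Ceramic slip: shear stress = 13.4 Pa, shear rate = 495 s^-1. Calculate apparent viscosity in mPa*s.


eta = tau/gamma * 1000 = 13.4/495 * 1000 = 27.1 mPa*s

27.1


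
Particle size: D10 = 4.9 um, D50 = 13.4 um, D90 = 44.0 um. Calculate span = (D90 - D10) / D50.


Span = (44.0 - 4.9) / 13.4 = 39.1 / 13.4 = 2.918

2.918


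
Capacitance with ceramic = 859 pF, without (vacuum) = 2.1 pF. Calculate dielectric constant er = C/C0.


er = 859 / 2.1 = 409.05

409.05


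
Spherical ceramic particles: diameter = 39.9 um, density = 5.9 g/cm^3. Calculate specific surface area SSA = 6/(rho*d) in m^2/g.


SSA = 6 / (5.9 * 39.9) = 0.025 m^2/g

0.025


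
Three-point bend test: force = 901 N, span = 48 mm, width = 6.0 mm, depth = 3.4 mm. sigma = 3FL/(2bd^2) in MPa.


sigma = 3*901*48/(2*6.0*3.4^2) = 935.3 MPa

935.3


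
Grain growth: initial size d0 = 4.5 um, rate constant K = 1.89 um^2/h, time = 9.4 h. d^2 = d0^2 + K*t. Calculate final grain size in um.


d^2 = 4.5^2 + 1.89*9.4 = 38.016
d = sqrt(38.016) = 6.17 um

6.17


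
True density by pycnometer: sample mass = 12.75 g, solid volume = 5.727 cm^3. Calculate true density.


TD = 12.75 / 5.727 = 2.226 g/cm^3

2.226


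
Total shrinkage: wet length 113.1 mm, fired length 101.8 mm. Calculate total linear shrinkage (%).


TS = (113.1 - 101.8) / 113.1 * 100 = 9.99%

9.99


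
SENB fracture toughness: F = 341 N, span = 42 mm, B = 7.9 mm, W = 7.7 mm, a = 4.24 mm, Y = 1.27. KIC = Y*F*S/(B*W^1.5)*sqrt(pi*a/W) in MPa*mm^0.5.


KIC = 1.27*341*42/(7.9*7.7^1.5)*sqrt(pi*4.24/7.7) = 141.73

141.73


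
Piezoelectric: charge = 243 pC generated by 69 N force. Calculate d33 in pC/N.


d33 = 243 / 69 = 3.5 pC/N

3.5


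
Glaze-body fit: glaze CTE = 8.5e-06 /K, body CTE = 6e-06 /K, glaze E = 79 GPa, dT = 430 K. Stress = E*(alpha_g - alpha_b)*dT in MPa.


Stress = 79*1000*(8.5e-06 - 6e-06)*430 = 84.9 MPa

84.9


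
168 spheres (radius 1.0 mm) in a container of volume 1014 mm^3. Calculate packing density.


V_sphere = 4/3*pi*1.0^3 = 4.1888 mm^3
Total V = 168*4.1888 = 703.7184 mm^3
PD = 703.7184 / 1014 = 0.694

0.694


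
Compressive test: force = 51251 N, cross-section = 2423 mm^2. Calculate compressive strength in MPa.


CS = 51251 / 2423 = 21.2 MPa

21.2


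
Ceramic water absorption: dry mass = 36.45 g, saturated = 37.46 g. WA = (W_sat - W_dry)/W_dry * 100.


WA = (37.46 - 36.45) / 36.45 * 100 = 2.77%

2.77


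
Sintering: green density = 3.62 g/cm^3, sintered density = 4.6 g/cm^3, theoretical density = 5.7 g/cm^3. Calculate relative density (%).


Relative = 4.6 / 5.7 * 100 = 80.7%

80.7
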